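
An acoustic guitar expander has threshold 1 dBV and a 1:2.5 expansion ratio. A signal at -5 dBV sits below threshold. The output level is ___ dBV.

-14 dBV

The input is 6 dB below the 1 dBV threshold.
A 1:2.5 expander multiplies undershoot by 2.5: 6 × 2.5 = 15 dB below threshold.
Output = 1 − 15 = -14 dBV.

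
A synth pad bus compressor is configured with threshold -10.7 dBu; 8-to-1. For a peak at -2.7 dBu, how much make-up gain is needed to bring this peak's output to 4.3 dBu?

Without make-up, output = threshold + overshoot/8 = -10.7 + 1 = -9.7 dBu.
Gap to target: 14 dB.

14 dB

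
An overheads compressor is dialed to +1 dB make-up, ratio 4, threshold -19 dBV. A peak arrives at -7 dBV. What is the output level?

-7 dBV sits 12 dB over threshold.
At 4:1 the overshoot is divided by 4, leaving 3 dB above threshold.
That puts the output at -16 dBV; make-up adds 1 dB, giving -15 dBV.

-15 dBV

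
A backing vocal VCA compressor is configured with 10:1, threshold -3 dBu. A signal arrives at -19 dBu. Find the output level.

-19 dBu

-19 dBu is 16 dB below the -3 dBu threshold, so no gain reduction is applied.
Output = input = -19 dBu.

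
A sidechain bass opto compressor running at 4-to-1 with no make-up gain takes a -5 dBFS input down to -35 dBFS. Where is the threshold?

-45 dBFS

Gain reduction = -5 − (-35) = 30 dB; output overshoot = GR / (R − 1) = 30 / 3 = 10 dB.
Threshold = output − output overshoot = -35 − 10 = -45 dBFS.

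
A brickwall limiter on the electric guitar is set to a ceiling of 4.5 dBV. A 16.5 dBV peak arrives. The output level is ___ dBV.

At ∞:1, everything above 4.5 dBV is held at the ceiling.

4.5 dBV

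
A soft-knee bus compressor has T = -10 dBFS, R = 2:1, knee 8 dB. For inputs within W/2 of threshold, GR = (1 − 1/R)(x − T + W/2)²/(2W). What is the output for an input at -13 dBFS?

-13.03125 dBFS

x − T + W/2 = -13 − (-10) + 4 = 1.
GR = (1 − 1/2) × 1² / 16 = 0.5 × 1 / 16 = 0.03125 dB.
Output = -13 − 0.03125 = -13.03125 dBFS.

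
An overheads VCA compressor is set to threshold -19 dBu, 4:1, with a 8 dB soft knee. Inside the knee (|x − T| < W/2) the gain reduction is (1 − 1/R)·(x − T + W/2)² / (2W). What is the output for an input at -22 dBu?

x − T + W/2 = -22 − (-19) + 4 = 1.
GR = (1 − 1/4) × 1² / 16 = 0.75 × 1 / 16 = 0.046875 dB.
Output = -22 − 0.046875 = -22.046875 dBu.

-22.046875 dBu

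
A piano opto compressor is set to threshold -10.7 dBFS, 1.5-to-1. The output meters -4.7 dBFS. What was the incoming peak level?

-1.7 dBFS

The compressed level sits -4.7 − (-10.7) = 6 dB over threshold.
Undo the ratio: input overshoot = 6 × 1.5 = 9 dB, giving input = -1.7 dBFS.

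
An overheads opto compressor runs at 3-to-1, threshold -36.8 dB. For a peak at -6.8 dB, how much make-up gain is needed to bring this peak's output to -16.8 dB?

Overshoot 30 dB → 30/3 = 10 dB after compression, so the compressed level is -36.8 + 10 = -26.8 dB.
Make-up = target − compressed = -16.8 − (-26.8) = 10 dB.

10 dB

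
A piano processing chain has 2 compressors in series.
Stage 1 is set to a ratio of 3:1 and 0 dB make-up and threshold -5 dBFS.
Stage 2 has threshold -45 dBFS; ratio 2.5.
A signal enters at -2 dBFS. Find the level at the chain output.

-28.6 dBFS

Stage 1: 3 dB above -5 dBFS, reduced 3:1 to 1 dB above → -4 dBFS.
Stage 2: overshoot 41 dB → 41/2.5 = 16.4 dB → -28.6 dBFS.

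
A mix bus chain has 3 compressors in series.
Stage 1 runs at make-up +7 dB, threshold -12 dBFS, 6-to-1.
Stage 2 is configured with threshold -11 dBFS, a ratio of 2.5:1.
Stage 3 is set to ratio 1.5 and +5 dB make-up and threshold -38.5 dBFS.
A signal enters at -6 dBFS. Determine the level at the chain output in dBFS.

Stage 1: overshoot 6 dB → 6/6 = 1 dB → -11 dBFS; +7 dB make-up → -4 dBFS.
Stage 2: -4 dBFS is 7 dB over -11 dBFS; at 2.5:1 that becomes 2.8 dB over, giving -8.2 dBFS.
Stage 3: -8.2 dBFS is 30.3 dB over -38.5 dBFS; at 1.5:1 that becomes 20.2 dB over, giving -18.3 dBFS; +5 dB make-up → -13.3 dBFS.

-13.3 dBFS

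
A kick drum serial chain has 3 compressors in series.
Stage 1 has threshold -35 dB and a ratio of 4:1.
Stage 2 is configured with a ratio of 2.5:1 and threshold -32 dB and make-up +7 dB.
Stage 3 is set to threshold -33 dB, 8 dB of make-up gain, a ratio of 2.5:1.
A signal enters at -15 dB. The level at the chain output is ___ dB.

-21.48 dB

Stage 1: -15 dB is 20 dB over -35 dB; at 4:1 that becomes 5 dB over, giving -30 dB.
Stage 2: -30 dB is 2 dB over -32 dB; at 2.5:1 that becomes 0.8 dB over, giving -31.2 dB; +7 dB make-up → -24.2 dB.
Stage 3: overshoot 8.8 dB → 8.8/2.5 = 3.52 dB → -29.48 dB; +8 dB make-up → -21.48 dB.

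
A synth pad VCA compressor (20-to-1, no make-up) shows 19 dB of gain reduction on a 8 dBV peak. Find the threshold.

Input is 20 dB above T (since output overshoot × R = input overshoot: (-11 − T)·20 = 8 − T gives T = -12 dBV).
Check: -12 + (8 − (-12))/20 = -12 + 1 = -11 dBV. ✓

-12 dBV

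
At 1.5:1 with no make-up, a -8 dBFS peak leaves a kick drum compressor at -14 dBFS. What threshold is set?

-26 dBFS

Input is 18 dB above T (since output overshoot × R = input overshoot: (-14 − T)·1.5 = -8 − T gives T = -26 dBFS).
Check: -26 + (-8 − (-26))/1.5 = -26 + 12 = -14 dBFS. ✓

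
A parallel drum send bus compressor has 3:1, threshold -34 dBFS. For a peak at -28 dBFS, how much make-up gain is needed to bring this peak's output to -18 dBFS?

Overshoot 6 dB → 6/3 = 2 dB after compression, so the compressed level is -34 + 2 = -32 dBFS.
Make-up = target − compressed = -18 − (-32) = 14 dB.

14 dB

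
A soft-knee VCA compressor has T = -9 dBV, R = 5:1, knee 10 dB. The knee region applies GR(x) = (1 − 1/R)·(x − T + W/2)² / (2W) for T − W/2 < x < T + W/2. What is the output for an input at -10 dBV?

-10.64 dBV

x − T + W/2 = -10 − (-9) + 5 = 4.
GR = (1 − 1/5) × 4² / 20 = 0.8 × 16 / 20 = 0.64 dB.
Output = -10 − 0.64 = -10.64 dBV.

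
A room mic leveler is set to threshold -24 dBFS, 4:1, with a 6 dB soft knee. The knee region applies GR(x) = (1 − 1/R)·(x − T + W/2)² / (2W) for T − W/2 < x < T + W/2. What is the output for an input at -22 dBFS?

-23.5625 dBFS

x − T + W/2 = -22 − (-24) + 3 = 5.
GR = (1 − 1/4) × 5² / 12 = 0.75 × 25 / 12 = 1.5625 dB.
Output = -22 − 1.5625 = -23.5625 dBFS.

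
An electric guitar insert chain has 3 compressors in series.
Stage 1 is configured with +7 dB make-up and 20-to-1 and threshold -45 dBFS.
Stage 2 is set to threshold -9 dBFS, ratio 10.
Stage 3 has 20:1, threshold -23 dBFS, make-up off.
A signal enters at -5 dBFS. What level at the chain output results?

Stage 1: overshoot 40 dB → 40/20 = 2 dB → -43 dBFS; +7 dB make-up → -36 dBFS.
Stage 2: -36 dBFS is at or below the -9 dBFS threshold — no compression; output -36 dBFS.
Stage 3: -36 dBFS is at or below the -23 dBFS threshold — no compression; output -36 dBFS.

-36 dBFS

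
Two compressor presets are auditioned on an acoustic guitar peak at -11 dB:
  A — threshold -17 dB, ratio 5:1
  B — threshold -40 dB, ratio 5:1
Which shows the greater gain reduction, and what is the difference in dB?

A: GR = 6 − 6/5 = 4.8 dB.
B: GR = 29 − 29/5 = 23.2 dB.
B reduces 18.4 dB more.

B, by 18.4 dB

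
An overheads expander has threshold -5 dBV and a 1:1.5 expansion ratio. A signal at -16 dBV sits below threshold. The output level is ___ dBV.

Below threshold, a 1:1.5 expander applies gain = (1.5−1)×(T − x) of attenuation.
(1.5−1) × 11 = 5.5 dB, so output = -16 − 5.5 = -21.5 dBV.

-21.5 dBV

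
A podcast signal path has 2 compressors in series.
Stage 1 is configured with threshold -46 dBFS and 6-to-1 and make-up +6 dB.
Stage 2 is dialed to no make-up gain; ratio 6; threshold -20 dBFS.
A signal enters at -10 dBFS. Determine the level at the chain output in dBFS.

Stage 1: overshoot 36 dB → 36/6 = 6 dB → -40 dBFS; +6 dB make-up → -34 dBFS.
Stage 2: below threshold (-34 ≤ -20); passes unchanged; output -34 dBFS.

-34 dBFS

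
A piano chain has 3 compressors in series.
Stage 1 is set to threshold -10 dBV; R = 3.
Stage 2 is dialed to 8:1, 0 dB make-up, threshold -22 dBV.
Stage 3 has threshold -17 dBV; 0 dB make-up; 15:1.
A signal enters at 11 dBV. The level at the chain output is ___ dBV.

-19.625 dBV

Stage 1: 21 dB above -10 dBV, reduced 3:1 to 7 dB above → -3 dBV.
Stage 2: overshoot 19 dB → 19/8 = 2.375 dB → -19.625 dBV.
Stage 3: -19.625 dBV is at or below the -17 dBV threshold — no compression; output -19.625 dBV.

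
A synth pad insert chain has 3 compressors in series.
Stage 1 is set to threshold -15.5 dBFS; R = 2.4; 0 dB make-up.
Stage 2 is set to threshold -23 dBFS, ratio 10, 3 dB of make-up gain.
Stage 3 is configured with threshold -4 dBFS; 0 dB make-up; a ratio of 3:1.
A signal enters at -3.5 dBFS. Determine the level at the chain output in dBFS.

-18.75 dBFS

Stage 1: overshoot 12 dB → 12/2.4 = 5 dB → -10.5 dBFS.
Stage 2: -10.5 dBFS is 12.5 dB over -23 dBFS; at 10:1 that becomes 1.25 dB over, giving -21.75 dBFS; +3 dB make-up → -18.75 dBFS.
Stage 3: -18.75 dBFS is at or below the -4 dBFS threshold — no compression; output -18.75 dBFS.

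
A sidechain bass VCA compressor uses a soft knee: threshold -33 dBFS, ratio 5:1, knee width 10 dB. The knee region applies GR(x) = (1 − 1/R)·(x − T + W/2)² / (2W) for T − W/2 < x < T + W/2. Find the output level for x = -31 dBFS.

x − T + W/2 = -31 − (-33) + 5 = 7.
GR = (1 − 1/5) × 7² / 20 = 0.8 × 49 / 20 = 1.96 dB.
Output = -31 − 1.96 = -32.96 dBFS.

-32.96 dBFS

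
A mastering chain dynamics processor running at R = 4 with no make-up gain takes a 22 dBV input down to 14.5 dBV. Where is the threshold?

Let T be the threshold. Output overshoot = (input overshoot)/R, so 14.5 − T = (22 − T)/4.
4·(14.5 − T) = 22 − T → 3·T = 58 − 22 = 36.
T = 36/3 = 12 dBV.

12 dBV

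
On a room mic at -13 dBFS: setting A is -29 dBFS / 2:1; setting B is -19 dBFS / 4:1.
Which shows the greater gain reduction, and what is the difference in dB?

A, by 3.5 dB

A: 16 dB over, compressed to 8 dB over, so 8 dB of GR.
B: 6 dB over, compressed to 1.5 dB over, so 4.5 dB of GR.
A reduces 3.5 dB more.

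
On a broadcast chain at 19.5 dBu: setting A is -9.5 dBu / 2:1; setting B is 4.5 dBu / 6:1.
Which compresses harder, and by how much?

A: GR = 29 − 29/2 = 14.5 dB.
B: GR = 15 − 15/6 = 12.5 dB.
Difference: 2 dB in favour of A.

A, by 2 dB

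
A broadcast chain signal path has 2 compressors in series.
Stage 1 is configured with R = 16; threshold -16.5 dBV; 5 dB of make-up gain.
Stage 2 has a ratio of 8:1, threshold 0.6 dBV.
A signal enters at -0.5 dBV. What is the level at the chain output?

-10.5 dBV

Stage 1: overshoot 16 dB → 16/16 = 1 dB → -15.5 dBV; +5 dB make-up → -10.5 dBV.
Stage 2: -10.5 dBV ≤ 0.6 dBV, so stage 2 doesn't engage; output -10.5 dBV.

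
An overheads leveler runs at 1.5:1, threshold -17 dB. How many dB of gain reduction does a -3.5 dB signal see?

The signal is 13.5 dB above threshold.
After 1.5:1 compression the overshoot becomes 13.5/1.5 = 9 dB.
GR = overshoot in − overshoot out = 13.5 − 9 = 4.5 dB.

4.5 dB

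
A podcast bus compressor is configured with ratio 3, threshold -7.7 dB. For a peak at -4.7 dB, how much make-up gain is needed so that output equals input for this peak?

2 dB

The peak compresses to -7.7 + 3/3 = -6.7 dB.
To reach -4.7 dB requires -4.7 − (-6.7) = 2 dB of make-up.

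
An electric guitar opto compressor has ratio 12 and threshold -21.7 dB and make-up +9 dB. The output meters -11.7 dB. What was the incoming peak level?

-9.7 dB

Before make-up, the level was -11.7 − 9 = -20.7 dB.
Post-compression overshoot = -20.7 − (-21.7) = 1 dB.
Before 12:1 compression the overshoot was 1 × 12 = 12 dB, so input = -21.7 + 12 = -9.7 dB.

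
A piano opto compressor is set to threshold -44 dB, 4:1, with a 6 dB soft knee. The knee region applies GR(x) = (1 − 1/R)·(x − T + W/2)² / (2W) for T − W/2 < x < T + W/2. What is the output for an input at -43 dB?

x − T + W/2 = -43 − (-44) + 3 = 4.
GR = (1 − 1/4) × 4² / 12 = 0.75 × 16 / 12 = 1 dB.
Output = -43 − 1 = -44 dB.

-44 dB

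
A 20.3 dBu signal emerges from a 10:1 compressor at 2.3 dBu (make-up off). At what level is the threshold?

0.3 dBu

Input is 20 dB above T (since output overshoot × R = input overshoot: (2.3 − T)·10 = 20.3 − T gives T = 0.3 dBu).
Check: 0.3 + (20.3 − 0.3)/10 = 0.3 + 2 = 2.3 dBu. ✓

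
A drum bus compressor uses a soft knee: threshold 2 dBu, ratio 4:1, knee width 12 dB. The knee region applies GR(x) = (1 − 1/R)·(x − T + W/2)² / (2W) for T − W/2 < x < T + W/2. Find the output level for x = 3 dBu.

x − T + W/2 = 3 − 2 + 6 = 7.
GR = (1 − 1/4) × 7² / 24 = 0.75 × 49 / 24 = 1.53125 dB.
Output = 3 − 1.53125 = 1.46875 dBu.

1.46875 dBu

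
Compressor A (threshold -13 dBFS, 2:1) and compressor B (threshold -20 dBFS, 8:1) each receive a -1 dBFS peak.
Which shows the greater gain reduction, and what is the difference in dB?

B, by 10.625 dB

A: GR = 12 − 12/2 = 6 dB.
B: GR = 19 − 19/8 = 16.625 dB.
Difference: 10.625 dB in favour of B.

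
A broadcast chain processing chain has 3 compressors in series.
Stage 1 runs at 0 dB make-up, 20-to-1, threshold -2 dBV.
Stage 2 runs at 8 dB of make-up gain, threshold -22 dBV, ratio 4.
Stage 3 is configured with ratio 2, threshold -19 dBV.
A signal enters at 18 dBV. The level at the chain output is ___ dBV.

Stage 1: 20 dB above -2 dBV, reduced 20:1 to 1 dB above → -1 dBV.
Stage 2: overshoot 21 dB → 21/4 = 5.25 dB → -16.75 dBV; +8 dB make-up → -8.75 dBV.
Stage 3: 10.25 dB above -19 dBV, reduced 2:1 to 5.125 dB above → -13.875 dBV.

-13.875 dBV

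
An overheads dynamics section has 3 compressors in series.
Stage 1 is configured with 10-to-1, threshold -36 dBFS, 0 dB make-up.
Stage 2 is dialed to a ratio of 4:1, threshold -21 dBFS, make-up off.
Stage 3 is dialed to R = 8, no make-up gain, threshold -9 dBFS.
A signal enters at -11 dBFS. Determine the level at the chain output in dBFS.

Stage 1: overshoot 25 dB → 25/10 = 2.5 dB → -33.5 dBFS.
Stage 2: -33.5 dBFS ≤ -21 dBFS, so stage 2 doesn't engage; output -33.5 dBFS.
Stage 3: -33.5 dBFS is at or below the -9 dBFS threshold — no compression; output -33.5 dBFS.

-33.5 dBFS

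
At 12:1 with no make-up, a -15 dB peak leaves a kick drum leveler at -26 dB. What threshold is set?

Input is 12 dB above T (since output overshoot × R = input overshoot: (-26 − T)·12 = -15 − T gives T = -27 dB).
Check: -27 + (-15 − (-27))/12 = -27 + 1 = -26 dB. ✓

-27 dB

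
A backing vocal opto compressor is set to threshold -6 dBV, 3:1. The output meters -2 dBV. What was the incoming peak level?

The compressed level sits -2 − (-6) = 4 dB over threshold.
Undo the ratio: input overshoot = 4 × 3 = 12 dB, giving input = 6 dBV.

6 dBV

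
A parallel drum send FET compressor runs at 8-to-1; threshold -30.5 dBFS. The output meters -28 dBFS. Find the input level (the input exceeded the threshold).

-10.5 dBFS

The compressed level sits -28 − (-30.5) = 2.5 dB over threshold.
Undo the ratio: input overshoot = 2.5 × 8 = 20 dB, giving input = -10.5 dBFS.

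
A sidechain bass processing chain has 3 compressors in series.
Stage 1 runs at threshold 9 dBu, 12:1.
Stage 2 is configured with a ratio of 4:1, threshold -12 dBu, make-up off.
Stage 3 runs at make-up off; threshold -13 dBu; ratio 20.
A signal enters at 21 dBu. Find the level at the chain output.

Stage 1: 12 dB above 9 dBu, reduced 12:1 to 1 dB above → 10 dBu.
Stage 2: 10 dBu is 22 dB over -12 dBu; at 4:1 that becomes 5.5 dB over, giving -6.5 dBu.
Stage 3: -6.5 dBu is 6.5 dB over -13 dBu; at 20:1 that becomes 0.325 dB over, giving -12.675 dBu.

-12.675 dBu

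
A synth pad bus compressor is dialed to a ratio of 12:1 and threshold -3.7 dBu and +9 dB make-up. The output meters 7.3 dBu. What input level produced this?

20.3 dBu

Before make-up, the level was 7.3 − 9 = -1.7 dBu.
Post-compression overshoot = -1.7 − (-3.7) = 2 dB.
Input overshoot = R × output overshoot = 24 dB → input = -3.7 + 24 = 20.3 dBu.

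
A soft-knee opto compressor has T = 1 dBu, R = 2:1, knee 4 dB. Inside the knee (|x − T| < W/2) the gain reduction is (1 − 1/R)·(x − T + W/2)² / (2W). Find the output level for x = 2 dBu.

x − T + W/2 = 2 − 1 + 2 = 3.
GR = (1 − 1/2) × 3² / 8 = 0.5 × 9 / 8 = 0.5625 dB.
Output = 2 − 0.5625 = 1.4375 dBu.

1.4375 dBu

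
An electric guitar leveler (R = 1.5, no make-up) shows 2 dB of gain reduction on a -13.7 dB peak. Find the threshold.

-19.7 dB

Let T be the threshold. Output overshoot = (input overshoot)/R, so -15.7 − T = (-13.7 − T)/1.5.
1.5·(-15.7 − T) = -13.7 − T → 0.5·T = -23.55 − (-13.7) = -9.85.
T = -9.85/0.5 = -19.7 dB.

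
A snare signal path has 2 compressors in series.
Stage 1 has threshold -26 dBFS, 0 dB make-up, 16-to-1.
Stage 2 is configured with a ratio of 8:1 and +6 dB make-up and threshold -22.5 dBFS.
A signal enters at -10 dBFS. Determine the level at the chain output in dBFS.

-19 dBFS

Stage 1: overshoot 16 dB → 16/16 = 1 dB → -25 dBFS.
Stage 2: -25 dBFS ≤ -22.5 dBFS, so stage 2 doesn't engage; make-up brings it to -19 dBFS.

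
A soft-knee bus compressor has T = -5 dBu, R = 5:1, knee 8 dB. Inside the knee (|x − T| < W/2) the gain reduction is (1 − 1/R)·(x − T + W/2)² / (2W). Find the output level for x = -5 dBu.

-5.8 dBu

x − T + W/2 = -5 − (-5) + 4 = 4.
GR = (1 − 1/5) × 4² / 16 = 0.8 × 16 / 16 = 0.8 dB.
Output = -5 − 0.8 = -5.8 dBu.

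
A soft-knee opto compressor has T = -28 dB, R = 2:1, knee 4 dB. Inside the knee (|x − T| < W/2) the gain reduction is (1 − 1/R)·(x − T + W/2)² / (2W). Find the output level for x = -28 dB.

x − T + W/2 = -28 − (-28) + 2 = 2.
GR = (1 − 1/2) × 2² / 8 = 0.5 × 4 / 8 = 0.25 dB.
Output = -28 − 0.25 = -28.25 dB.

-28.25 dB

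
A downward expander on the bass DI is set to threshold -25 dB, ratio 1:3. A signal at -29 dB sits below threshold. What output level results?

-37 dB

The input is 4 dB below the -25 dB threshold.
A 1:3 expander multiplies undershoot by 3: 4 × 3 = 12 dB below threshold.
Output = -25 − 12 = -37 dB.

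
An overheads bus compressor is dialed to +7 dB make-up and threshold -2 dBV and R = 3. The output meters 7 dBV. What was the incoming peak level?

Remove make-up: 7 − 7 = 0 dBV.
That's 2 dB above the -2 dBV threshold.
Before 3:1 compression the overshoot was 2 × 3 = 6 dB, so input = -2 + 6 = 4 dBV.

4 dBV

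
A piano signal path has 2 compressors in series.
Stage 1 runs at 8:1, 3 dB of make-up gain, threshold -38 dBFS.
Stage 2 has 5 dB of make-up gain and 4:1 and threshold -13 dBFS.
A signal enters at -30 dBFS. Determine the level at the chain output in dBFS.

Stage 1: overshoot 8 dB → 8/8 = 1 dB → -37 dBFS; +3 dB make-up → -34 dBFS.
Stage 2: below threshold (-34 ≤ -13); passes unchanged; make-up brings it to -29 dBFS.

-29 dBFS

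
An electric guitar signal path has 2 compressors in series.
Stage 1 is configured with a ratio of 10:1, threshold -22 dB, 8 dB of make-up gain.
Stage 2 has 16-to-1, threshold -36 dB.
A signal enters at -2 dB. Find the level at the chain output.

Stage 1: overshoot 20 dB → 20/10 = 2 dB → -20 dB; +8 dB make-up → -12 dB.
Stage 2: 24 dB above -36 dB, reduced 16:1 to 1.5 dB above → -34.5 dB.

-34.5 dB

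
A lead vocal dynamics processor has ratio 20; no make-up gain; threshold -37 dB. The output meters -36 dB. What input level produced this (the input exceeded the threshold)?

That's 1 dB above the -37 dB threshold.
Input overshoot = R × output overshoot = 20 dB → input = -37 + 20 = -17 dB.

-17 dB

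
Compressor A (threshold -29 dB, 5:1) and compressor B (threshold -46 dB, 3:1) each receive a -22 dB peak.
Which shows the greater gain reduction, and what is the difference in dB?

B, by 10.4 dB

A: GR = 7 − 7/5 = 5.6 dB.
B: GR = 24 − 24/3 = 16 dB.
B applies 10.4 dB more gain reduction.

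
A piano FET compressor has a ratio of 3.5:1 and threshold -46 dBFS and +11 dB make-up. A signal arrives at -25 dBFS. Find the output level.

-29 dBFS

Overshoot: -25 − (-46) = 21 dB.
The 21 dB excess becomes 6 dB after 3.5:1 reduction.
Output = -46 + 6 = -40 dBFS; make-up adds 11 dB, giving -29 dBFS.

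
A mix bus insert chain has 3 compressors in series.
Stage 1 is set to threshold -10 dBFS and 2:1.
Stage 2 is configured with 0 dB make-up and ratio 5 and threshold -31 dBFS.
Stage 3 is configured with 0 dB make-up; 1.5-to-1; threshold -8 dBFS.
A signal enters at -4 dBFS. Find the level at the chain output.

Stage 1: 6 dB above -10 dBFS, reduced 2:1 to 3 dB above → -7 dBFS.
Stage 2: 24 dB above -31 dBFS, reduced 5:1 to 4.8 dB above → -26.2 dBFS.
Stage 3: -26.2 dBFS ≤ -8 dBFS, so stage 3 doesn't engage; output -26.2 dBFS.

-26.2 dBFS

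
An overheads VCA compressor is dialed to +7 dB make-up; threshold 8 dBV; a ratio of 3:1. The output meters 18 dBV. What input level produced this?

17 dBV

Remove make-up: 18 − 7 = 11 dBV.
That's 3 dB above the 8 dBV threshold.
Input overshoot = R × output overshoot = 9 dB → input = 8 + 9 = 17 dBV.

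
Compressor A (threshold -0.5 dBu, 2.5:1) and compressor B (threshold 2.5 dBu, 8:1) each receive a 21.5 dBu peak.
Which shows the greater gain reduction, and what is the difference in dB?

B, by 3.425 dB

A: overshoot 22 dB → output overshoot 8.8 dB → GR 13.2 dB.
B: overshoot 19 dB → output overshoot 2.375 dB → GR 16.625 dB.
B applies 3.425 dB more gain reduction.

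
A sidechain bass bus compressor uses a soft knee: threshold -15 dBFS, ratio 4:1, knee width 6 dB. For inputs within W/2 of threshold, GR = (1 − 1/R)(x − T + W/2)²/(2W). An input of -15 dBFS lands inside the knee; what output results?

x − T + W/2 = -15 − (-15) + 3 = 3.
GR = (1 − 1/4) × 3² / 12 = 0.75 × 9 / 12 = 0.5625 dB.
Output = -15 − 0.5625 = -15.5625 dBFS.

-15.5625 dBFS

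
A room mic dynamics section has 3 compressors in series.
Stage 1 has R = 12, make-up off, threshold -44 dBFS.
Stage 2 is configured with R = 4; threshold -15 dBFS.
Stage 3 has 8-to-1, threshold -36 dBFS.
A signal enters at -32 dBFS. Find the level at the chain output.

Stage 1: -32 dBFS is 12 dB over -44 dBFS; at 12:1 that becomes 1 dB over, giving -43 dBFS.
Stage 2: -43 dBFS ≤ -15 dBFS, so stage 2 doesn't engage; output -43 dBFS.
Stage 3: below threshold (-43 ≤ -36); passes unchanged; output -43 dBFS.

-43 dBFS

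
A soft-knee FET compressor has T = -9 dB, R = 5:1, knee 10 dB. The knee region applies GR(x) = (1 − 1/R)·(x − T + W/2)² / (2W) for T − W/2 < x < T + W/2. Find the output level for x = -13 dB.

-13.04 dB

x − T + W/2 = -13 − (-9) + 5 = 1.
GR = (1 − 1/5) × 1² / 20 = 0.8 × 1 / 20 = 0.04 dB.
Output = -13 − 0.04 = -13.04 dB.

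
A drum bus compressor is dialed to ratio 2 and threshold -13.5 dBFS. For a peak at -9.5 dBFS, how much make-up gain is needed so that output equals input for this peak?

2 dB

Overshoot 4 dB → 4/2 = 2 dB after compression, so the compressed level is -13.5 + 2 = -11.5 dBFS.
Make-up = target − compressed = -9.5 − (-11.5) = 2 dB.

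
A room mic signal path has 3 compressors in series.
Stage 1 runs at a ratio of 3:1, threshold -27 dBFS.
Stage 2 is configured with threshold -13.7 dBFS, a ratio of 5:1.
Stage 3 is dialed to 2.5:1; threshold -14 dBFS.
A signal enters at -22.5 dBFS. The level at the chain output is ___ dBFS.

-25.5 dBFS

Stage 1: -22.5 dBFS is 4.5 dB over -27 dBFS; at 3:1 that becomes 1.5 dB over, giving -25.5 dBFS.
Stage 2: below threshold (-25.5 ≤ -13.7); passes unchanged; output -25.5 dBFS.
Stage 3: -25.5 dBFS ≤ -14 dBFS, so stage 3 doesn't engage; output -25.5 dBFS.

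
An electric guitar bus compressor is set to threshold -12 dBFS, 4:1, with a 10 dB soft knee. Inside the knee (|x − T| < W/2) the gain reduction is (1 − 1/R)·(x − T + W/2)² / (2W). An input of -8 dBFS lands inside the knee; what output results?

-11.0375 dBFS

x − T + W/2 = -8 − (-12) + 5 = 9.
GR = (1 − 1/4) × 9² / 20 = 0.75 × 81 / 20 = 3.0375 dB.
Output = -8 − 3.0375 = -11.0375 dBFS.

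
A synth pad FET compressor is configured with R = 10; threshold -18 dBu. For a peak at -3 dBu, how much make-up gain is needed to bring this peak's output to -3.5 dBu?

13 dB

Overshoot 15 dB → 15/10 = 1.5 dB after compression, so the compressed level is -18 + 1.5 = -16.5 dBu.
Make-up = target − compressed = -3.5 − (-16.5) = 13 dB.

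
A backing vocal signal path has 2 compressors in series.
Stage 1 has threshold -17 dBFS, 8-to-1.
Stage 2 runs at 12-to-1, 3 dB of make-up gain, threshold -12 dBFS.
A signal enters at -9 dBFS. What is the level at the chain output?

-13 dBFS

Stage 1: overshoot 8 dB → 8/8 = 1 dB → -16 dBFS.
Stage 2: -16 dBFS is at or below the -12 dBFS threshold — no compression; make-up brings it to -13 dBFS.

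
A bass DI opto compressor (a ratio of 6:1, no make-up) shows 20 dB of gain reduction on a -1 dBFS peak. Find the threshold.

-25 dBFS

Gain reduction = -1 − (-21) = 20 dB; output overshoot = GR / (R − 1) = 20 / 5 = 4 dB.
Threshold = output − output overshoot = -21 − 4 = -25 dBFS.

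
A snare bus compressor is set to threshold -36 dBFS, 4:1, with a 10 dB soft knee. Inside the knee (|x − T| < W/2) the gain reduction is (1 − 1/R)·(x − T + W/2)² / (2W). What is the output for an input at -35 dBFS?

x − T + W/2 = -35 − (-36) + 5 = 6.
GR = (1 − 1/4) × 6² / 20 = 0.75 × 36 / 20 = 1.35 dB.
Output = -35 − 1.35 = -36.35 dBFS.

-36.35 dBFS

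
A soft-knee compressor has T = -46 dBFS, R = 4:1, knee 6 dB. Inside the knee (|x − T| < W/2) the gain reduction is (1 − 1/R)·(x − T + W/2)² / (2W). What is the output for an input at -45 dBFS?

x − T + W/2 = -45 − (-46) + 3 = 4.
GR = (1 − 1/4) × 4² / 12 = 0.75 × 16 / 12 = 1 dB.
Output = -45 − 1 = -46 dBFS.

-46 dBFS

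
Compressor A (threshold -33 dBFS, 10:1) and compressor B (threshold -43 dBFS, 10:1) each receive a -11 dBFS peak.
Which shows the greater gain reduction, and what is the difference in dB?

B, by 9 dB

A: 22 dB over, compressed to 2.2 dB over, so 19.8 dB of GR.
B: 32 dB over, compressed to 3.2 dB over, so 28.8 dB of GR.
B reduces 9 dB more.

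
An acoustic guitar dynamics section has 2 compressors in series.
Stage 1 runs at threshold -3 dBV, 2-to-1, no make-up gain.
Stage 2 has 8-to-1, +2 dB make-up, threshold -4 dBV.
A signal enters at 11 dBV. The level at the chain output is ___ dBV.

-1 dBV

Stage 1: 11 dBV is 14 dB over -3 dBV; at 2:1 that becomes 7 dB over, giving 4 dBV.
Stage 2: overshoot 8 dB → 8/8 = 1 dB → -3 dBV; +2 dB make-up → -1 dBV.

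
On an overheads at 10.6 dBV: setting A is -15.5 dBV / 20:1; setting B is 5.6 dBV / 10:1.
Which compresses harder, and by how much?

A: 26.1 dB over, compressed to 1.305 dB over, so 24.795 dB of GR.
B: 5 dB over, compressed to 0.5 dB over, so 4.5 dB of GR.
Difference: 20.295 dB in favour of A.

A, by 20.295 dB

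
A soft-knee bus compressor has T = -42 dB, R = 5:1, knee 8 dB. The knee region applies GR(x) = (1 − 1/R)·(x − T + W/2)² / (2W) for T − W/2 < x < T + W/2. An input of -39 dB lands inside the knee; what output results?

-41.45 dB

x − T + W/2 = -39 − (-42) + 4 = 7.
GR = (1 − 1/5) × 7² / 16 = 0.8 × 49 / 16 = 2.45 dB.
Output = -39 − 2.45 = -41.45 dB.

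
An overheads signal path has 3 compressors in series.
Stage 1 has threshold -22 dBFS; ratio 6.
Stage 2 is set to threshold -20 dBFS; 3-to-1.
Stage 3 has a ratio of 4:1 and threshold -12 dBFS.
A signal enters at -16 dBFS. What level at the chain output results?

Stage 1: -16 dBFS is 6 dB over -22 dBFS; at 6:1 that becomes 1 dB over, giving -21 dBFS.
Stage 2: below threshold (-21 ≤ -20); passes unchanged; output -21 dBFS.
Stage 3: -21 dBFS ≤ -12 dBFS, so stage 3 doesn't engage; output -21 dBFS.

-21 dBFS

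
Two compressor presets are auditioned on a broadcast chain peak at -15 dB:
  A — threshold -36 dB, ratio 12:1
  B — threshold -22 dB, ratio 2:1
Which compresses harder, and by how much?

A, by 15.75 dB

A: GR = 21 − 21/12 = 19.25 dB.
B: GR = 7 − 7/2 = 3.5 dB.
A applies 15.75 dB more gain reduction.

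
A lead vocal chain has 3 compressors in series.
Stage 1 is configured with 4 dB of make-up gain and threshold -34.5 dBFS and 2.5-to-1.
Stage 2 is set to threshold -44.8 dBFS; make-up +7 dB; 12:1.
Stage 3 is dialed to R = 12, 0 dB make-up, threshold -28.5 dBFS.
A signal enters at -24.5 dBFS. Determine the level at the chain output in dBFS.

-36.275 dBFS

Stage 1: overshoot 10 dB → 10/2.5 = 4 dB → -30.5 dBFS; +4 dB make-up → -26.5 dBFS.
Stage 2: 18.3 dB above -44.8 dBFS, reduced 12:1 to 1.525 dB above → -43.275 dBFS; +7 dB make-up → -36.275 dBFS.
Stage 3: -36.275 dBFS ≤ -28.5 dBFS, so stage 3 doesn't engage; output -36.275 dBFS.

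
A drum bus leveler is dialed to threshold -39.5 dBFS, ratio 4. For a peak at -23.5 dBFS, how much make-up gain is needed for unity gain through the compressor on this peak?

Overshoot 16 dB → 16/4 = 4 dB after compression, so the compressed level is -39.5 + 4 = -35.5 dBFS.
Make-up = target − compressed = -23.5 − (-35.5) = 12 dB.

12 dB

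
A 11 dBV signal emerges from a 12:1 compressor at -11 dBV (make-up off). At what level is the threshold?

-13 dBV

Let T be the threshold. Output overshoot = (input overshoot)/R, so -11 − T = (11 − T)/12.
12·(-11 − T) = 11 − T → 11·T = -132 − 11 = -143.
T = -143/11 = -13 dBV.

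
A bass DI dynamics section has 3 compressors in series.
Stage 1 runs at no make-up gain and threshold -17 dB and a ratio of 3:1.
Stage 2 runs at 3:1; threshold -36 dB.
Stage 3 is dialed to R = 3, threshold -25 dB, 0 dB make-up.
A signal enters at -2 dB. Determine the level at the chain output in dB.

Stage 1: 15 dB above -17 dB, reduced 3:1 to 5 dB above → -12 dB.
Stage 2: overshoot 24 dB → 24/3 = 8 dB → -28 dB.
Stage 3: -28 dB is at or below the -25 dB threshold — no compression; output -28 dB.

-28 dB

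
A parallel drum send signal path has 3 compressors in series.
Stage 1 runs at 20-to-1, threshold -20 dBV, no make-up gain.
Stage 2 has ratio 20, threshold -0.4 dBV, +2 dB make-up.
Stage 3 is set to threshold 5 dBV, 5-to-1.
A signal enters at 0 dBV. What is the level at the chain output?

Stage 1: 0 dBV is 20 dB over -20 dBV; at 20:1 that becomes 1 dB over, giving -19 dBV.
Stage 2: -19 dBV is at or below the -0.4 dBV threshold — no compression; make-up brings it to -17 dBV.
Stage 3: -17 dBV ≤ 5 dBV, so stage 3 doesn't engage; output -17 dBV.

-17 dBV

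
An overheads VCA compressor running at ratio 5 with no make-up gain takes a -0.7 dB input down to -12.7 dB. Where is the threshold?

Gain reduction = -0.7 − (-12.7) = 12 dB; output overshoot = GR / (R − 1) = 12 / 4 = 3 dB.
Threshold = output − output overshoot = -12.7 − 3 = -15.7 dB.

-15.7 dB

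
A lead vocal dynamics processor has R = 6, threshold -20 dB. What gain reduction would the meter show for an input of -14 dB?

Overshoot = -14 − (-20) = 6 dB.
After 6:1 compression the overshoot becomes 6/6 = 1 dB.
So the signal is attenuated by 6 − 1 = 5 dB.

5 dB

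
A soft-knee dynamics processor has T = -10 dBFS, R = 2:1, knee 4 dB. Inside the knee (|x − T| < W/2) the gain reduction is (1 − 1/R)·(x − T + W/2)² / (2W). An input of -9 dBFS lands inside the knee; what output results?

x − T + W/2 = -9 − (-10) + 2 = 3.
GR = (1 − 1/2) × 3² / 8 = 0.5 × 9 / 8 = 0.5625 dB.
Output = -9 − 0.5625 = -9.5625 dBFS.

-9.5625 dBFS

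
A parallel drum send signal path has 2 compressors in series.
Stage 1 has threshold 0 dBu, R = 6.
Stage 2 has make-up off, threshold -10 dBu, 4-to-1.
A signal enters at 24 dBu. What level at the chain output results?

-6.5 dBu

Stage 1: 24 dB above 0 dBu, reduced 6:1 to 4 dB above → 4 dBu.
Stage 2: overshoot 14 dB → 14/4 = 3.5 dB → -6.5 dBu.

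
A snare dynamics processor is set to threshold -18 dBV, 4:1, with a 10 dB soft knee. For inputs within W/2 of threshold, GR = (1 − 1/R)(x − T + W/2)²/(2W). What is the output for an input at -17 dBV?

-18.35 dBV

x − T + W/2 = -17 − (-18) + 5 = 6.
GR = (1 − 1/4) × 6² / 20 = 0.75 × 36 / 20 = 1.35 dB.
Output = -17 − 1.35 = -18.35 dBV.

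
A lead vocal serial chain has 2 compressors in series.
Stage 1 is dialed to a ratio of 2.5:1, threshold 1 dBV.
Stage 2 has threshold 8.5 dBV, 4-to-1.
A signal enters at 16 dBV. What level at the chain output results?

7 dBV

Stage 1: 16 dBV is 15 dB over 1 dBV; at 2.5:1 that becomes 6 dB over, giving 7 dBV.
Stage 2: below threshold (7 ≤ 8.5); passes unchanged; output 7 dBV.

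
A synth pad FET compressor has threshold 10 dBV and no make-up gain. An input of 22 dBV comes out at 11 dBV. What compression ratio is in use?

Input overshoot = 22 − 10 = 12 dB; output overshoot = 11 − 10 = 1 dB.
Ratio = 12 / 1 = 12.

12:1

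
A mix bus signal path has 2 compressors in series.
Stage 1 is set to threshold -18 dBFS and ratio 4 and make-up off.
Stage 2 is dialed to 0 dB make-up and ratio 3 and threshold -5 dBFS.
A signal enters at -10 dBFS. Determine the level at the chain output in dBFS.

-16 dBFS

Stage 1: -10 dBFS is 8 dB over -18 dBFS; at 4:1 that becomes 2 dB over, giving -16 dBFS.
Stage 2: -16 dBFS ≤ -5 dBFS, so stage 2 doesn't engage; output -16 dBFS.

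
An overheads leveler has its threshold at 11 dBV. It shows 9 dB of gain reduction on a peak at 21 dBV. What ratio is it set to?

Input overshoot = 21 − 11 = 10 dB.
Output overshoot = 10 − 9 = 1 dB.
Ratio = input overshoot / output overshoot = 10 / 1 = 10.

10:1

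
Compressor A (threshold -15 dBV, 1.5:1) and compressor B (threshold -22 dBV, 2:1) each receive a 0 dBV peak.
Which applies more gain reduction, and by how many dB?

A: overshoot 15 dB → output overshoot 10 dB → GR 5 dB.
B: overshoot 22 dB → output overshoot 11 dB → GR 11 dB.
B reduces 6 dB more.

B, by 6 dB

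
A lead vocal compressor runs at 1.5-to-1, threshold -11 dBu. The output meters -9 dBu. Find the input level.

-8 dBu

Post-compression overshoot = -9 − (-11) = 2 dB.
Undo the ratio: input overshoot = 2 × 1.5 = 3 dB, giving input = -8 dBu.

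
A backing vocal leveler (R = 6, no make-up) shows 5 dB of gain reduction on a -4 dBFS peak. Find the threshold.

Input is 6 dB above T (since output overshoot × R = input overshoot: (-9 − T)·6 = -4 − T gives T = -10 dBFS).
Check: -10 + (-4 − (-10))/6 = -10 + 1 = -9 dBFS. ✓

-10 dBFS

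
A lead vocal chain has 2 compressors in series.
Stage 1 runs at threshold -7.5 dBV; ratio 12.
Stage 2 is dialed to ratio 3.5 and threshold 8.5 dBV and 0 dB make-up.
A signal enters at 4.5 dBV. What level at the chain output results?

Stage 1: overshoot 12 dB → 12/12 = 1 dB → -6.5 dBV.
Stage 2: below threshold (-6.5 ≤ 8.5); passes unchanged; output -6.5 dBV.

-6.5 dBV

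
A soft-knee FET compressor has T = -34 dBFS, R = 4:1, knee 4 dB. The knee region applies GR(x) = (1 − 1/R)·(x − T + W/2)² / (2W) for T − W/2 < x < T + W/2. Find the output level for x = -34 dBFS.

x − T + W/2 = -34 − (-34) + 2 = 2.
GR = (1 − 1/4) × 2² / 8 = 0.75 × 4 / 8 = 0.375 dB.
Output = -34 − 0.375 = -34.375 dBFS.

-34.375 dBFS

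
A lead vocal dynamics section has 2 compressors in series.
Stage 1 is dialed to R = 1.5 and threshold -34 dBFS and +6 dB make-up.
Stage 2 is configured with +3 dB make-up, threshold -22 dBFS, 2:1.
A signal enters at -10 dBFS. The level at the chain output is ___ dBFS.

Stage 1: 24 dB above -34 dBFS, reduced 1.5:1 to 16 dB above → -18 dBFS; +6 dB make-up → -12 dBFS.
Stage 2: 10 dB above -22 dBFS, reduced 2:1 to 5 dB above → -17 dBFS; +3 dB make-up → -14 dBFS.

-14 dBFS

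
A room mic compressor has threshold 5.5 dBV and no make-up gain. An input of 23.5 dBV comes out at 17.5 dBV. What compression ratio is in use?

Input overshoot = 23.5 − 5.5 = 18 dB; output overshoot = 17.5 − 5.5 = 12 dB.
Ratio = 18 / 12 = 1.5.

1.5:1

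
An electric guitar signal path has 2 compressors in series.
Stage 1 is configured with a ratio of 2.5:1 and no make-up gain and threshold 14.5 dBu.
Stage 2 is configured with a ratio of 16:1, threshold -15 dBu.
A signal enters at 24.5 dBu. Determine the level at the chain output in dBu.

Stage 1: 24.5 dBu is 10 dB over 14.5 dBu; at 2.5:1 that becomes 4 dB over, giving 18.5 dBu.
Stage 2: 33.5 dB above -15 dBu, reduced 16:1 to 2.09375 dB above → -12.90625 dBu.

-12.90625 dBu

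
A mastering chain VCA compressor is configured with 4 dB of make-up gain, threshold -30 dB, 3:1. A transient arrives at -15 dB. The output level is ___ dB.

-21 dB

-15 dB sits 15 dB over threshold.
At 3:1 the overshoot is divided by 3, leaving 5 dB above threshold.
Output = -30 + 5 = -25 dB; make-up adds 4 dB, giving -21 dB.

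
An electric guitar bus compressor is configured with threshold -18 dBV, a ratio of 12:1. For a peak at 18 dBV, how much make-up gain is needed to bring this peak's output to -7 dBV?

The peak compresses to -18 + 36/12 = -15 dBV.
To reach -7 dBV requires -7 − (-15) = 8 dB of make-up.

8 dB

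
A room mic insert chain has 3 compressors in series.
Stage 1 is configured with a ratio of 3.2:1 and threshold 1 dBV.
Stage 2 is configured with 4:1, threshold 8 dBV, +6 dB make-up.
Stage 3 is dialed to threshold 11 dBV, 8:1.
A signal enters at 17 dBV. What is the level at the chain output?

11.125 dBV

Stage 1: 16 dB above 1 dBV, reduced 3.2:1 to 5 dB above → 6 dBV.
Stage 2: below threshold (6 ≤ 8); passes unchanged; make-up brings it to 12 dBV.
Stage 3: overshoot 1 dB → 1/8 = 0.125 dB → 11.125 dBV.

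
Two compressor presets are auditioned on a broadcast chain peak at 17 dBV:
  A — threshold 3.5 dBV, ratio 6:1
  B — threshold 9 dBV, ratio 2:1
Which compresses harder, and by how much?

A, by 7.25 dB

A: GR = 13.5 − 13.5/6 = 11.25 dB.
B: GR = 8 − 8/2 = 4 dB.
Difference: 7.25 dB in favour of A.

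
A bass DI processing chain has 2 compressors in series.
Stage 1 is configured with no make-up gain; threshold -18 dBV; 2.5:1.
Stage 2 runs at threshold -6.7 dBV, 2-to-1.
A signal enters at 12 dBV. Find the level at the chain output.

-6.35 dBV

Stage 1: 12 dBV is 30 dB over -18 dBV; at 2.5:1 that becomes 12 dB over, giving -6 dBV.
Stage 2: -6 dBV is 0.7 dB over -6.7 dBV; at 2:1 that becomes 0.35 dB over, giving -6.35 dBV.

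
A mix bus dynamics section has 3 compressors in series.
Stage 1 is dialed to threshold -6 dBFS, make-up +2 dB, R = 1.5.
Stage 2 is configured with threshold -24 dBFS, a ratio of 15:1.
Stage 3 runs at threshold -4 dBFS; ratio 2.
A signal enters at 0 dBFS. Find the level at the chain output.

-22.4 dBFS

Stage 1: 6 dB above -6 dBFS, reduced 1.5:1 to 4 dB above → -2 dBFS; +2 dB make-up → 0 dBFS.
Stage 2: 0 dBFS is 24 dB over -24 dBFS; at 15:1 that becomes 1.6 dB over, giving -22.4 dBFS.
Stage 3: below threshold (-22.4 ≤ -4); passes unchanged; output -22.4 dBFS.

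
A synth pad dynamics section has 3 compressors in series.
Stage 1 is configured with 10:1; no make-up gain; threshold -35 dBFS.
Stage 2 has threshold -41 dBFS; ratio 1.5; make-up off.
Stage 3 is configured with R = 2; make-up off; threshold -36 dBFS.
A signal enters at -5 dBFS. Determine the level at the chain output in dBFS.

-35.5 dBFS

Stage 1: overshoot 30 dB → 30/10 = 3 dB → -32 dBFS.
Stage 2: overshoot 9 dB → 9/1.5 = 6 dB → -35 dBFS.
Stage 3: -35 dBFS is 1 dB over -36 dBFS; at 2:1 that becomes 0.5 dB over, giving -35.5 dBFS.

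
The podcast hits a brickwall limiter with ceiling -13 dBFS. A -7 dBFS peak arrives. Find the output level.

-13 dBFS

At ∞:1, everything above -13 dBFS is held at the ceiling.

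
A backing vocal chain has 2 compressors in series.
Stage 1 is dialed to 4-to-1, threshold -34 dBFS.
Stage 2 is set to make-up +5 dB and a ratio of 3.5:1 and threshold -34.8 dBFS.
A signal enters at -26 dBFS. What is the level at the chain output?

Stage 1: 8 dB above -34 dBFS, reduced 4:1 to 2 dB above → -32 dBFS.
Stage 2: -32 dBFS is 2.8 dB over -34.8 dBFS; at 3.5:1 that becomes 0.8 dB over, giving -34 dBFS; +5 dB make-up → -29 dBFS.

-29 dBFS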